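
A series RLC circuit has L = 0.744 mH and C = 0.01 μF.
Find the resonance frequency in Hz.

Step 1 — Resonance condition Im(Z)=0 gives ω₀ = 1/√(LC).
Step 2 — ω₀ = 1/√(0.000744·1e-08) = 3.666e+05 rad/s.
Step 3 — f₀ = ω₀/(2π) = 5.835e+04 Hz.

f₀ = 5.835e+04 Hz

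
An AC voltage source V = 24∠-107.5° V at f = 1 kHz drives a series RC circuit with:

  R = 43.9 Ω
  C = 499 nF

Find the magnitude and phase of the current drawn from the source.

Step 1 — Angular frequency: ω = 2π·f = 2π·1000 = 6283 rad/s.
Step 2 — Component impedances:
  R: Z = R = 43.9 Ω
  C: Z = 1/(jωC) = -j/(ω·C) = 0 - j318.9 Ω
Step 3 — Series combination: Z_total = R + C = 43.9 - j318.9 Ω = 322∠-82.2° Ω.
Step 4 — Source phasor: V = 24∠-107.5° V = -7.217 - j22.89 V.
Step 5 — Ohm's law: I = V / Z_total = (-7.217 - j22.89) / (43.9 - j318.9) = 0.06737 - j0.0319 A.
Step 6 — Convert to polar: |I| = 0.07454 A, ∠I = -25.3°.

I = 0.07454∠-25.3° A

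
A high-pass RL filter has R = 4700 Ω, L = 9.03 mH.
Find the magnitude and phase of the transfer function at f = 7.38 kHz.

Step 1 — Angular frequency: ω = 2π·7380 = 4.637e+04 rad/s.
Step 2 — Transfer function: H(jω) = jωL/(R + jωL).
Step 3 — Numerator jωL = j·418.7; denominator R + jωL = 4700 + j418.7.
Step 4 — H = 0.007874 + j0.08839.
Step 5 — Magnitude: |H| = 0.08874 (-21.0 dB); phase: φ = 84.9°.

|H| = 0.08874 (-21.0 dB), φ = 84.9°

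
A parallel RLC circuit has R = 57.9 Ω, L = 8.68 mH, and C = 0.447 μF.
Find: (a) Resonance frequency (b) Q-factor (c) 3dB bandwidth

Step 1 — Resonance: ω₀ = 1/√(LC) = 1/√(0.00868·4.47e-07) = 1.605e+04 rad/s.
Step 2 — f₀ = ω₀/(2π) = 2555 Hz.
Step 3 — Parallel Q: Q = R/(ω₀L) = 57.9/(1.605e+04·0.00868) = 0.4155.
Step 4 — Bandwidth: Δω = ω₀/Q = 3.864e+04 rad/s; BW = Δω/(2π) = 6149 Hz.

(a) f₀ = 2555 Hz  (b) Q = 0.4155  (c) BW = 6149 Hz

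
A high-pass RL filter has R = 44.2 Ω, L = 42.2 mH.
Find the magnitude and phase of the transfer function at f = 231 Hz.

Step 1 — Angular frequency: ω = 2π·231 = 1451 rad/s.
Step 2 — Transfer function: H(jω) = jωL/(R + jωL).
Step 3 — Numerator jωL = j·61.25; denominator R + jωL = 44.2 + j61.25.
Step 4 — H = 0.6576 + j0.4745.
Step 5 — Magnitude: |H| = 0.8109 (-1.8 dB); phase: φ = 35.8°.

|H| = 0.8109 (-1.8 dB), φ = 35.8°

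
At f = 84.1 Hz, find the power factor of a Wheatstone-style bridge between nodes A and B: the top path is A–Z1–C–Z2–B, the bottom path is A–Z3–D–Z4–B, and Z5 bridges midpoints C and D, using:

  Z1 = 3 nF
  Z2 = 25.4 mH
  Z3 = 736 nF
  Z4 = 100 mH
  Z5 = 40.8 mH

Step 1 — Angular frequency: ω = 2π·f = 2π·84.1 = 528.4 rad/s.
Step 2 — Component impedances:
  Z1: Z = 1/(jωC) = -j/(ω·C) = 0 - j6.308e+05 Ω
  Z2: Z = jωL = j·528.4·0.0254 = 0 + j13.42 Ω
  Z3: Z = 1/(jωC) = -j/(ω·C) = 0 - j2571 Ω
  Z4: Z = jωL = j·528.4·0.1 = 0 + j52.84 Ω
  Z5: Z = jωL = j·528.4·0.0408 = 0 + j21.56 Ω
Step 3 — Bridge requires nodal analysis (the Z5 bridge couples midpoints C and D, so the two paths cannot be reduced to a simple series/parallel combination). Setting node B to ground and injecting 1 A at node A, the 3-node admittance system at A, C, D solves to V_A = Z_AB = 0 - j2540 Ω = 2540∠-90.0° Ω.
Step 4 — Power factor: PF = cos(φ) = Re(Z)/|Z| = 0/2540 = 0.
Step 5 — Type: Im(Z) = -2540 ⇒ leading (phase φ = -90.0°).

PF = 0 (leading, φ = -90.0°)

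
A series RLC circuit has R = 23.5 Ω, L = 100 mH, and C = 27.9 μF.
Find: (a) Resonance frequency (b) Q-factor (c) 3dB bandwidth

Step 1 — Resonance: ω₀ = 1/√(LC) = 1/√(0.1·2.79e-05) = 598.7 rad/s.
Step 2 — f₀ = ω₀/(2π) = 95.28 Hz.
Step 3 — Series Q: Q = ω₀L/R = 598.7·0.1/23.5 = 2.548.
Step 4 — Bandwidth: Δω = ω₀/Q = 235 rad/s; BW = Δω/(2π) = 37.4 Hz.

(a) f₀ = 95.28 Hz  (b) Q = 2.548  (c) BW = 37.4 Hz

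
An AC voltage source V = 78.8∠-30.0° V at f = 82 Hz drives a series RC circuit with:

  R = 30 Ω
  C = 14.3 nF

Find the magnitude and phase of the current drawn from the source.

Step 1 — Angular frequency: ω = 2π·f = 2π·82 = 515.2 rad/s.
Step 2 — Component impedances:
  R: Z = R = 30 Ω
  C: Z = 1/(jωC) = -j/(ω·C) = 0 - j1.357e+05 Ω
Step 3 — Series combination: Z_total = R + C = 30 - j1.357e+05 Ω = 1.357e+05∠-90.0° Ω.
Step 4 — Source phasor: V = 78.8∠-30.0° V = 68.24 - j39.4 V.
Step 5 — Ohm's law: I = V / Z_total = (68.24 - j39.4) / (30 - j1.357e+05) = 0.0002904 + j0.0005027 A.
Step 6 — Convert to polar: |I| = 0.0005806 A, ∠I = 60.0°.

I = 0.0005806∠60.0° A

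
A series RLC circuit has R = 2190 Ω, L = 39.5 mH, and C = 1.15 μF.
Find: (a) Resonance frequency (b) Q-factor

Step 1 — Resonance condition Im(Z)=0 gives ω₀ = 1/√(LC).
Step 2 — ω₀ = 1/√(0.0395·1.15e-06) = 4692 rad/s.
Step 3 — f₀ = ω₀/(2π) = 746.7 Hz.
Step 4 — Series Q: Q = ω₀L/R = 4692·0.0395/2190 = 0.08463.

(a) f₀ = 746.7 Hz  (b) Q = 0.08463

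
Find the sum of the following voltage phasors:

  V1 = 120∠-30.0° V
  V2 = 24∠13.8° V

Step 1 — Convert each phasor to rectangular form:
  V1 = 120·(cos(-30.0°) + j·sin(-30.0°)) = 103.9 - j60 V
  V2 = 24·(cos(13.8°) + j·sin(13.8°)) = 23.31 + j5.725 V
Step 2 — Sum components: V_total = 127.2 - j54.28 V.
Step 3 — Convert to polar: |V_total| = 138.3 V, ∠V_total = -23.1°.

V_total = 138.3∠-23.1° V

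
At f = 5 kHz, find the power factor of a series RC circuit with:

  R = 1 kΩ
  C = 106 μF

Step 1 — Angular frequency: ω = 2π·f = 2π·5000 = 3.142e+04 rad/s.
Step 2 — Component impedances:
  R: Z = R = 1000 Ω
  C: Z = 1/(jωC) = -j/(ω·C) = 0 - j0.3003 Ω
Step 3 — Series combination: Z_total = R + C = 1000 - j0.3003 Ω = 1000∠-0.0° Ω.
Step 4 — Power factor: PF = cos(φ) = Re(Z)/|Z| = 1000/1000 = 1.
Step 5 — Type: Im(Z) = -0.3003 ⇒ leading (phase φ = -0.0°).

PF = 1 (leading, φ = -0.0°)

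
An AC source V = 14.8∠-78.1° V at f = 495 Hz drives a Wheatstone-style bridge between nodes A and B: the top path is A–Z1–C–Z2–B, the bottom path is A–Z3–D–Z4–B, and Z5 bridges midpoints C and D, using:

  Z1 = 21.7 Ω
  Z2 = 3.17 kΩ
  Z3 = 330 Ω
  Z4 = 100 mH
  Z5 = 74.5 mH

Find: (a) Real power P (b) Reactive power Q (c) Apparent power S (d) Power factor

Step 1 — Angular frequency: ω = 2π·f = 2π·495 = 3110 rad/s.
Step 2 — Component impedances:
  Z1: Z = R = 21.7 Ω
  Z2: Z = R = 3170 Ω
  Z3: Z = R = 330 Ω
  Z4: Z = jωL = j·3110·0.1 = 0 + j311 Ω
  Z5: Z = jωL = j·3110·0.0745 = 0 + j231.7 Ω
Step 3 — Bridge requires nodal analysis (the Z5 bridge couples midpoints C and D, so the two paths cannot be reduced to a simple series/parallel combination). Setting node B to ground and injecting 1 A at node A, the 3-node admittance system at A, C, D solves to V_A = Z_AB = 171.1 + j416.8 Ω = 450.6∠67.7° Ω.
Step 4 — Source phasor: V = 14.8∠-78.1° V = 3.052 - j14.48 V.
Step 5 — Current: I = V / Z = -0.02716 - j0.01847 A = 0.03285∠-145.8° A.
Step 6 — Complex power: S = V·I* = 0.1846 + j0.4497 VA.
Step 7 — Real power: P = Re(S) = 0.1846 W.
Step 8 — Reactive power: Q = Im(S) = 0.4497 VAR.
Step 9 — Apparent power: |S| = 0.4861 VA.
Step 10 — Power factor: PF = P/|S| = 0.3797 (lagging).

(a) P = 0.1846 W  (b) Q = 0.4497 VAR  (c) S = 0.4861 VA  (d) PF = 0.3797 (lagging)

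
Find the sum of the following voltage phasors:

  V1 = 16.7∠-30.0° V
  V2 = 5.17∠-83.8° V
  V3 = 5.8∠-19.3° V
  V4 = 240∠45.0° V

Step 1 — Convert each phasor to rectangular form:
  V1 = 16.7·(cos(-30.0°) + j·sin(-30.0°)) = 14.46 - j8.35 V
  V2 = 5.17·(cos(-83.8°) + j·sin(-83.8°)) = 0.5584 - j5.14 V
  V3 = 5.8·(cos(-19.3°) + j·sin(-19.3°)) = 5.474 - j1.917 V
  V4 = 240·(cos(45.0°) + j·sin(45.0°)) = 169.7 + j169.7 V
Step 2 — Sum components: V_total = 190.2 + j154.3 V.
Step 3 — Convert to polar: |V_total| = 244.9 V, ∠V_total = 39.1°.

V_total = 244.9∠39.1° V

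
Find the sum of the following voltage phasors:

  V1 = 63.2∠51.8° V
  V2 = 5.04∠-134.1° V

Step 1 — Convert each phasor to rectangular form:
  V1 = 63.2·(cos(51.8°) + j·sin(51.8°)) = 39.08 + j49.67 V
  V2 = 5.04·(cos(-134.1°) + j·sin(-134.1°)) = -3.507 - j3.619 V
Step 2 — Sum components: V_total = 35.58 + j46.05 V.
Step 3 — Convert to polar: |V_total| = 58.19 V, ∠V_total = 52.3°.

V_total = 58.19∠52.3° V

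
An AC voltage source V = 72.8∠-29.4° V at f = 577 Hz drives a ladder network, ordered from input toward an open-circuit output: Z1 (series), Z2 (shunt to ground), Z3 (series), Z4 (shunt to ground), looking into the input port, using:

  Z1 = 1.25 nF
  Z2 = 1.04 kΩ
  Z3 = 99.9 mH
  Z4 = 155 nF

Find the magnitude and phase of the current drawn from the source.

Step 1 — Angular frequency: ω = 2π·f = 2π·577 = 3625 rad/s.
Step 2 — Component impedances:
  Z1: Z = 1/(jωC) = -j/(ω·C) = 0 - j2.207e+05 Ω
  Z2: Z = R = 1040 Ω
  Z3: Z = jωL = j·3625·0.0999 = 0 + j362.2 Ω
  Z4: Z = 1/(jωC) = -j/(ω·C) = 0 - j1780 Ω
Step 3 — Ladder network (open output): work backward from the far end, alternating series and parallel combinations. Z_in = 676 - j2.212e+05 Ω = 2.212e+05∠-89.8° Ω.
Step 4 — Source phasor: V = 72.8∠-29.4° V = 63.42 - j35.74 V.
Step 5 — Ohm's law: I = V / Z_total = (63.42 - j35.74) / (676 - j2.212e+05) = 0.0001625 + j0.0002863 A.
Step 6 — Convert to polar: |I| = 0.0003292 A, ∠I = 60.4°.

I = 0.0003292∠60.4° A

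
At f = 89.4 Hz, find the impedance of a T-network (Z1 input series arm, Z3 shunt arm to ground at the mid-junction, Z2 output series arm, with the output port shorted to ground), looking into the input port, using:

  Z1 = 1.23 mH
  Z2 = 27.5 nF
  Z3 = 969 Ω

Step 1 — Angular frequency: ω = 2π·f = 2π·89.4 = 561.7 rad/s.
Step 2 — Component impedances:
  Z1: Z = jωL = j·561.7·0.00123 = 0 + j0.6909 Ω
  Z2: Z = 1/(jωC) = -j/(ω·C) = 0 - j6.474e+04 Ω
  Z3: Z = R = 969 Ω
Step 3 — With the output port shorted to ground, the output series arm Z2 runs from the junction to ground; the shunt arm Z3 also runs from the junction to ground. They appear in parallel: Z3 || Z2 = 968.8 - j14.5 Ω.
Step 4 — Series with input arm Z1: Z_in = Z1 + (Z3 || Z2) = 968.8 - j13.81 Ω = 968.9∠-0.8° Ω.

Z = 968.8 - j13.81 Ω = 968.9∠-0.8° Ω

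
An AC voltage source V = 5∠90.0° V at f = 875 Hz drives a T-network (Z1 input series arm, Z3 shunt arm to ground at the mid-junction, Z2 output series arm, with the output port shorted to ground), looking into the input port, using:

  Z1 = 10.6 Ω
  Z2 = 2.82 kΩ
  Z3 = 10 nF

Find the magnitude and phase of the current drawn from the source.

Step 1 — Angular frequency: ω = 2π·f = 2π·875 = 5498 rad/s.
Step 2 — Component impedances:
  Z1: Z = R = 10.6 Ω
  Z2: Z = R = 2820 Ω
  Z3: Z = 1/(jωC) = -j/(ω·C) = 0 - j1.819e+04 Ω
Step 3 — With the output port shorted to ground, the output series arm Z2 runs from the junction to ground; the shunt arm Z3 also runs from the junction to ground. They appear in parallel: Z3 || Z2 = 2754 - j426.9 Ω.
Step 4 — Series with input arm Z1: Z_in = Z1 + (Z3 || Z2) = 2764 - j426.9 Ω = 2797∠-8.8° Ω.
Step 5 — Source phasor: V = 5∠90.0° V = 0 + j5 V.
Step 6 — Ohm's law: I = V / Z_total = (0 + j5) / (2764 - j426.9) = -0.0002728 + j0.001767 A.
Step 7 — Convert to polar: |I| = 0.001788 A, ∠I = 98.8°.

I = 0.001788∠98.8° A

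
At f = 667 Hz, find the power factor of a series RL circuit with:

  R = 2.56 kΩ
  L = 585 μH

Step 1 — Angular frequency: ω = 2π·f = 2π·667 = 4191 rad/s.
Step 2 — Component impedances:
  R: Z = R = 2560 Ω
  L: Z = jωL = j·4191·0.000585 = 0 + j2.452 Ω
Step 3 — Series combination: Z_total = R + L = 2560 + j2.452 Ω = 2560∠0.1° Ω.
Step 4 — Power factor: PF = cos(φ) = Re(Z)/|Z| = 2560/2560 = 1.
Step 5 — Type: Im(Z) = 2.452 ⇒ lagging (phase φ = 0.1°).

PF = 1 (lagging, φ = 0.1°)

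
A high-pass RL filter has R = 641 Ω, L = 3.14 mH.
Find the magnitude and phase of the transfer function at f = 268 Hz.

Step 1 — Angular frequency: ω = 2π·268 = 1684 rad/s.
Step 2 — Transfer function: H(jω) = jωL/(R + jωL).
Step 3 — Numerator jωL = j·5.287; denominator R + jωL = 641 + j5.287.
Step 4 — H = 6.804e-05 + j0.008248.
Step 5 — Magnitude: |H| = 0.008248 (-41.7 dB); phase: φ = 89.5°.

|H| = 0.008248 (-41.7 dB), φ = 89.5°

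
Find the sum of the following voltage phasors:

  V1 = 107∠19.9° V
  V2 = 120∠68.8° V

Step 1 — Convert each phasor to rectangular form:
  V1 = 107·(cos(19.9°) + j·sin(19.9°)) = 100.6 + j36.42 V
  V2 = 120·(cos(68.8°) + j·sin(68.8°)) = 43.39 + j111.9 V
Step 2 — Sum components: V_total = 144 + j148.3 V.
Step 3 — Convert to polar: |V_total| = 206.7 V, ∠V_total = 45.8°.

V_total = 206.7∠45.8° V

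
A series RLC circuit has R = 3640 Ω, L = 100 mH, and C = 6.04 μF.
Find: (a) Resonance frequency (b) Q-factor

Step 1 — Resonance condition Im(Z)=0 gives ω₀ = 1/√(LC).
Step 2 — ω₀ = 1/√(0.1·6.04e-06) = 1287 rad/s.
Step 3 — f₀ = ω₀/(2π) = 204.8 Hz.
Step 4 — Series Q: Q = ω₀L/R = 1287·0.1/3640 = 0.03535.

(a) f₀ = 204.8 Hz  (b) Q = 0.03535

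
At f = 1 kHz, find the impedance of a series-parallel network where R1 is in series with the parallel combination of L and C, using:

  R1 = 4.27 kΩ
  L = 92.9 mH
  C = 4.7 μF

Step 1 — Angular frequency: ω = 2π·f = 2π·1000 = 6283 rad/s.
Step 2 — Component impedances:
  R1: Z = R = 4270 Ω
  L: Z = jωL = j·6283·0.0929 = 0 + j583.7 Ω
  C: Z = 1/(jωC) = -j/(ω·C) = 0 - j33.86 Ω
Step 3 — Parallel branch: L || C = 1/(1/L + 1/C) = 0 - j35.95 Ω.
Step 4 — Series with R1: Z_total = R1 + (L || C) = 4270 - j35.95 Ω = 4270∠-0.5° Ω.

Z = 4270 - j35.95 Ω = 4270∠-0.5° Ω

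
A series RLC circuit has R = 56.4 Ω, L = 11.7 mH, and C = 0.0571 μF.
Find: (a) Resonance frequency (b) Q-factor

Step 1 — Resonance condition Im(Z)=0 gives ω₀ = 1/√(LC).
Step 2 — ω₀ = 1/√(0.0117·5.71e-08) = 3.869e+04 rad/s.
Step 3 — f₀ = ω₀/(2π) = 6158 Hz.
Step 4 — Series Q: Q = ω₀L/R = 3.869e+04·0.0117/56.4 = 8.026.

(a) f₀ = 6158 Hz  (b) Q = 8.026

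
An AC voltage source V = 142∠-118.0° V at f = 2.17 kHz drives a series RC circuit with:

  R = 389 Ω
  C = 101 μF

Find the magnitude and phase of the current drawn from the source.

Step 1 — Angular frequency: ω = 2π·f = 2π·2170 = 1.363e+04 rad/s.
Step 2 — Component impedances:
  R: Z = R = 389 Ω
  C: Z = 1/(jωC) = -j/(ω·C) = 0 - j0.7262 Ω
Step 3 — Series combination: Z_total = R + C = 389 - j0.7262 Ω = 389∠-0.1° Ω.
Step 4 — Source phasor: V = 142∠-118.0° V = -66.66 - j125.4 V.
Step 5 — Ohm's law: I = V / Z_total = (-66.66 - j125.4) / (389 - j0.7262) = -0.1708 - j0.3226 A.
Step 6 — Convert to polar: |I| = 0.365 A, ∠I = -117.9°.

I = 0.365∠-117.9° A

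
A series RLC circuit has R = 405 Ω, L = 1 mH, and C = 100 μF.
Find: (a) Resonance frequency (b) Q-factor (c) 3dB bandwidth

Step 1 — Resonance: ω₀ = 1/√(LC) = 1/√(0.001·0.0001) = 3162 rad/s.
Step 2 — f₀ = ω₀/(2π) = 503.3 Hz.
Step 3 — Series Q: Q = ω₀L/R = 3162·0.001/405 = 0.007808.
Step 4 — Bandwidth: Δω = ω₀/Q = 4.05e+05 rad/s; BW = Δω/(2π) = 6.446e+04 Hz.

(a) f₀ = 503.3 Hz  (b) Q = 0.007808  (c) BW = 6.446e+04 Hz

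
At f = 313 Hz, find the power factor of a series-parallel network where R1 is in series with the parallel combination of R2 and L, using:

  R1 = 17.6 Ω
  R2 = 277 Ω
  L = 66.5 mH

Step 1 — Angular frequency: ω = 2π·f = 2π·313 = 1967 rad/s.
Step 2 — Component impedances:
  R1: Z = R = 17.6 Ω
  R2: Z = R = 277 Ω
  L: Z = jωL = j·1967·0.0665 = 0 + j130.8 Ω
Step 3 — Parallel branch: R2 || L = 1/(1/R2 + 1/L) = 50.49 + j106.9 Ω.
Step 4 — Series with R1: Z_total = R1 + (R2 || L) = 68.09 + j106.9 Ω = 126.8∠57.5° Ω.
Step 5 — Power factor: PF = cos(φ) = Re(Z)/|Z| = 68.091/126.78 = 0.5371.
Step 6 — Type: Im(Z) = 106.9 ⇒ lagging (phase φ = 57.5°).

PF = 0.5371 (lagging, φ = 57.5°)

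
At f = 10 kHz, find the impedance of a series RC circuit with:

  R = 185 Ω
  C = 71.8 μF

Step 1 — Angular frequency: ω = 2π·f = 2π·1e+04 = 6.283e+04 rad/s.
Step 2 — Component impedances:
  R: Z = R = 185 Ω
  C: Z = 1/(jωC) = -j/(ω·C) = 0 - j0.2217 Ω
Step 3 — Series combination: Z_total = R + C = 185 - j0.2217 Ω = 185∠-0.1° Ω.

Z = 185 - j0.2217 Ω = 185∠-0.1° Ω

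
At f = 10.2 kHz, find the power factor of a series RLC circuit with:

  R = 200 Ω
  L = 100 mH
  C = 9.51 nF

Step 1 — Angular frequency: ω = 2π·f = 2π·1.02e+04 = 6.409e+04 rad/s.
Step 2 — Component impedances:
  R: Z = R = 200 Ω
  L: Z = jωL = j·6.409e+04·0.1 = 0 + j6409 Ω
  C: Z = 1/(jωC) = -j/(ω·C) = 0 - j1641 Ω
Step 3 — Series combination: Z_total = R + L + C = 200 + j4768 Ω = 4772∠87.6° Ω.
Step 4 — Power factor: PF = cos(φ) = Re(Z)/|Z| = 200/4772 = 0.04191.
Step 5 — Type: Im(Z) = 4768 ⇒ lagging (phase φ = 87.6°).

PF = 0.04191 (lagging, φ = 87.6°)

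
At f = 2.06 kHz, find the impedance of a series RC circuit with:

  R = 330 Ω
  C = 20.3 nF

Step 1 — Angular frequency: ω = 2π·f = 2π·2060 = 1.294e+04 rad/s.
Step 2 — Component impedances:
  R: Z = R = 330 Ω
  C: Z = 1/(jωC) = -j/(ω·C) = 0 - j3806 Ω
Step 3 — Series combination: Z_total = R + C = 330 - j3806 Ω = 3820∠-85.0° Ω.

Z = 330 - j3806 Ω = 3820∠-85.0° Ω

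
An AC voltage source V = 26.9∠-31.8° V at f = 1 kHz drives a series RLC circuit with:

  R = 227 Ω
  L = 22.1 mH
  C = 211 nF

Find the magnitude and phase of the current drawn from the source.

Step 1 — Angular frequency: ω = 2π·f = 2π·1000 = 6283 rad/s.
Step 2 — Component impedances:
  R: Z = R = 227 Ω
  L: Z = jωL = j·6283·0.0221 = 0 + j138.9 Ω
  C: Z = 1/(jωC) = -j/(ω·C) = 0 - j754.3 Ω
Step 3 — Series combination: Z_total = R + L + C = 227 - j615.4 Ω = 656∠-69.8° Ω.
Step 4 — Source phasor: V = 26.9∠-31.8° V = 22.86 - j14.18 V.
Step 5 — Ohm's law: I = V / Z_total = (22.86 - j14.18) / (227 - j615.4) = 0.03234 + j0.02522 A.
Step 6 — Convert to polar: |I| = 0.04101 A, ∠I = 38.0°.

I = 0.04101∠38.0° A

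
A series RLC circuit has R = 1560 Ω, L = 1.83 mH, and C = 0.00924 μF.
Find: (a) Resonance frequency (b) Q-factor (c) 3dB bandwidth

Step 1 — Resonance: ω₀ = 1/√(LC) = 1/√(0.00183·9.24e-09) = 2.432e+05 rad/s.
Step 2 — f₀ = ω₀/(2π) = 3.87e+04 Hz.
Step 3 — Series Q: Q = ω₀L/R = 2.432e+05·0.00183/1560 = 0.2853.
Step 4 — Bandwidth: Δω = ω₀/Q = 8.525e+05 rad/s; BW = Δω/(2π) = 1.357e+05 Hz.

(a) f₀ = 3.87e+04 Hz  (b) Q = 0.2853  (c) BW = 1.357e+05 Hz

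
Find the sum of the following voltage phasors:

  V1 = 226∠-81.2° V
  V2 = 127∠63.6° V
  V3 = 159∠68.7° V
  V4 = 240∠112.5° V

Step 1 — Convert each phasor to rectangular form:
  V1 = 226·(cos(-81.2°) + j·sin(-81.2°)) = 34.57 - j223.3 V
  V2 = 127·(cos(63.6°) + j·sin(63.6°)) = 56.47 + j113.8 V
  V3 = 159·(cos(68.7°) + j·sin(68.7°)) = 57.76 + j148.1 V
  V4 = 240·(cos(112.5°) + j·sin(112.5°)) = -91.84 + j221.7 V
Step 2 — Sum components: V_total = 56.96 + j260.3 V.
Step 3 — Convert to polar: |V_total| = 266.4 V, ∠V_total = 77.7°.

V_total = 266.4∠77.7° V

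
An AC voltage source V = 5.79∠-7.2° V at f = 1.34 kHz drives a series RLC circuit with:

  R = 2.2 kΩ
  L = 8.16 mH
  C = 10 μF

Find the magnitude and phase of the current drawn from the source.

Step 1 — Angular frequency: ω = 2π·f = 2π·1340 = 8419 rad/s.
Step 2 — Component impedances:
  R: Z = R = 2200 Ω
  L: Z = jωL = j·8419·0.00816 = 0 + j68.7 Ω
  C: Z = 1/(jωC) = -j/(ω·C) = 0 - j11.88 Ω
Step 3 — Series combination: Z_total = R + L + C = 2200 + j56.83 Ω = 2201∠1.5° Ω.
Step 4 — Source phasor: V = 5.79∠-7.2° V = 5.744 - j0.7257 V.
Step 5 — Ohm's law: I = V / Z_total = (5.744 - j0.7257) / (2200 + j56.83) = 0.002601 - j0.000397 A.
Step 6 — Convert to polar: |I| = 0.002631 A, ∠I = -8.7°.

I = 0.002631∠-8.7° A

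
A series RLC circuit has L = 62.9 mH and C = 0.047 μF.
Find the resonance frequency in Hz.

Step 1 — Resonance condition Im(Z)=0 gives ω₀ = 1/√(LC).
Step 2 — ω₀ = 1/√(0.0629·4.7e-08) = 1.839e+04 rad/s.
Step 3 — f₀ = ω₀/(2π) = 2927 Hz.

f₀ = 2927 Hz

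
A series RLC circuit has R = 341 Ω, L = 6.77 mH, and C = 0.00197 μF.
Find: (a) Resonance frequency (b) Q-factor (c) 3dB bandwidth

Step 1 — Resonance condition Im(Z)=0 gives ω₀ = 1/√(LC).
Step 2 — ω₀ = 1/√(0.00677·1.97e-09) = 2.738e+05 rad/s.
Step 3 — f₀ = ω₀/(2π) = 4.358e+04 Hz.
Step 4 — Series Q: Q = ω₀L/R = 2.738e+05·0.00677/341 = 5.436.
Step 5 — 3dB bandwidth: Δω = ω₀/Q = 5.037e+04 rad/s; BW = Δω/(2π) = 8017 Hz.

(a) f₀ = 4.358e+04 Hz  (b) Q = 5.436  (c) BW = 8017 Hz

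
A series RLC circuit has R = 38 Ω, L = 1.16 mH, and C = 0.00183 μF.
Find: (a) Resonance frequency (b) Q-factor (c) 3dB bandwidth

Step 1 — Resonance condition Im(Z)=0 gives ω₀ = 1/√(LC).
Step 2 — ω₀ = 1/√(0.00116·1.83e-09) = 6.863e+05 rad/s.
Step 3 — f₀ = ω₀/(2π) = 1.092e+05 Hz.
Step 4 — Series Q: Q = ω₀L/R = 6.863e+05·0.00116/38 = 20.95.
Step 5 — 3dB bandwidth: Δω = ω₀/Q = 3.276e+04 rad/s; BW = Δω/(2π) = 5214 Hz.

(a) f₀ = 1.092e+05 Hz  (b) Q = 20.95  (c) BW = 5214 Hz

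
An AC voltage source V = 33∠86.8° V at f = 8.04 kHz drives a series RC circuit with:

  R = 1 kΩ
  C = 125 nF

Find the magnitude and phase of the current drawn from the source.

Step 1 — Angular frequency: ω = 2π·f = 2π·8040 = 5.052e+04 rad/s.
Step 2 — Component impedances:
  R: Z = R = 1000 Ω
  C: Z = 1/(jωC) = -j/(ω·C) = 0 - j158.4 Ω
Step 3 — Series combination: Z_total = R + C = 1000 - j158.4 Ω = 1012∠-9.0° Ω.
Step 4 — Source phasor: V = 33∠86.8° V = 1.842 + j32.95 V.
Step 5 — Ohm's law: I = V / Z_total = (1.842 + j32.95) / (1000 - j158.4) = -0.003293 + j0.03243 A.
Step 6 — Convert to polar: |I| = 0.03259 A, ∠I = 95.8°.

I = 0.03259∠95.8° A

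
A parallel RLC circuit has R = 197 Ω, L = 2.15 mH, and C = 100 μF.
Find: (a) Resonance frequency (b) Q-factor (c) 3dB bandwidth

Step 1 — Resonance: ω₀ = 1/√(LC) = 1/√(0.00215·0.0001) = 2157 rad/s.
Step 2 — f₀ = ω₀/(2π) = 343.2 Hz.
Step 3 — Parallel Q: Q = R/(ω₀L) = 197/(2157·0.00215) = 42.49.
Step 4 — Bandwidth: Δω = ω₀/Q = 50.76 rad/s; BW = Δω/(2π) = 8.079 Hz.

(a) f₀ = 343.2 Hz  (b) Q = 42.49  (c) BW = 8.079 Hz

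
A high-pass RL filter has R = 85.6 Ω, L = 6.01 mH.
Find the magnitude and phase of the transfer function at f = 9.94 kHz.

Step 1 — Angular frequency: ω = 2π·9940 = 6.245e+04 rad/s.
Step 2 — Transfer function: H(jω) = jωL/(R + jωL).
Step 3 — Numerator jωL = j·375.4; denominator R + jωL = 85.6 + j375.4.
Step 4 — H = 0.9506 + j0.2168.
Step 5 — Magnitude: |H| = 0.975 (-0.2 dB); phase: φ = 12.8°.

|H| = 0.975 (-0.2 dB), φ = 12.8°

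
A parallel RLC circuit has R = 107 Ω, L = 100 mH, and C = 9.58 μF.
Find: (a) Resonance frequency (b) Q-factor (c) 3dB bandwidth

Step 1 — Resonance: ω₀ = 1/√(LC) = 1/√(0.1·9.58e-06) = 1022 rad/s.
Step 2 — f₀ = ω₀/(2π) = 162.6 Hz.
Step 3 — Parallel Q: Q = R/(ω₀L) = 107/(1022·0.1) = 1.047.
Step 4 — Bandwidth: Δω = ω₀/Q = 975.6 rad/s; BW = Δω/(2π) = 155.3 Hz.

(a) f₀ = 162.6 Hz  (b) Q = 1.047  (c) BW = 155.3 Hz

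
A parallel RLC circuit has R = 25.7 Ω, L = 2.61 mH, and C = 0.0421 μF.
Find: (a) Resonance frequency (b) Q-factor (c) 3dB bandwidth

Step 1 — Resonance: ω₀ = 1/√(LC) = 1/√(0.00261·4.21e-08) = 9.54e+04 rad/s.
Step 2 — f₀ = ω₀/(2π) = 1.518e+04 Hz.
Step 3 — Parallel Q: Q = R/(ω₀L) = 25.7/(9.54e+04·0.00261) = 0.1032.
Step 4 — Bandwidth: Δω = ω₀/Q = 9.242e+05 rad/s; BW = Δω/(2π) = 1.471e+05 Hz.

(a) f₀ = 1.518e+04 Hz  (b) Q = 0.1032  (c) BW = 1.471e+05 Hz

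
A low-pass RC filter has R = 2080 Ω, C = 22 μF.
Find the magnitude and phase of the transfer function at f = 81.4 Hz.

Step 1 — Angular frequency: ω = 2π·81.4 = 511.5 rad/s.
Step 2 — Transfer function: H(jω) = 1/(1 + jωRC).
Step 3 — Denominator: 1 + jωRC = 1 + j·511.5·2080·2.2e-05 = 1 + j23.4.
Step 4 — H = 0.001822 - j0.04265.
Step 5 — Magnitude: |H| = 0.04269 (-27.4 dB); phase: φ = -87.6°.

|H| = 0.04269 (-27.4 dB), φ = -87.6°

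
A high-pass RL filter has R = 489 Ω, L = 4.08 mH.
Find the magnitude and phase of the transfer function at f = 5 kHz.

Step 1 — Angular frequency: ω = 2π·5000 = 3.142e+04 rad/s.
Step 2 — Transfer function: H(jω) = jωL/(R + jωL).
Step 3 — Numerator jωL = j·128.2; denominator R + jωL = 489 + j128.2.
Step 4 — H = 0.06429 + j0.2453.
Step 5 — Magnitude: |H| = 0.2536 (-11.9 dB); phase: φ = 75.3°.

|H| = 0.2536 (-11.9 dB), φ = 75.3°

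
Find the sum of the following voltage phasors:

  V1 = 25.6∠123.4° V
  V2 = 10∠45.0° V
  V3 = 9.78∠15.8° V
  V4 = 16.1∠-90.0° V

Step 1 — Convert each phasor to rectangular form:
  V1 = 25.6·(cos(123.4°) + j·sin(123.4°)) = -14.09 + j21.37 V
  V2 = 10·(cos(45.0°) + j·sin(45.0°)) = 7.071 + j7.071 V
  V3 = 9.78·(cos(15.8°) + j·sin(15.8°)) = 9.41 + j2.663 V
  V4 = 16.1·(cos(-90.0°) + j·sin(-90.0°)) = 0 - j16.1 V
Step 2 — Sum components: V_total = 2.389 + j15.01 V.
Step 3 — Convert to polar: |V_total| = 15.2 V, ∠V_total = 81.0°.

V_total = 15.2∠81.0° V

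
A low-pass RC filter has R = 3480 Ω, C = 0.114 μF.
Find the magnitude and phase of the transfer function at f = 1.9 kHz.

Step 1 — Angular frequency: ω = 2π·1900 = 1.194e+04 rad/s.
Step 2 — Transfer function: H(jω) = 1/(1 + jωRC).
Step 3 — Denominator: 1 + jωRC = 1 + j·1.194e+04·3480·1.14e-07 = 1 + j4.736.
Step 4 — H = 0.04268 - j0.2021.
Step 5 — Magnitude: |H| = 0.2066 (-13.7 dB); phase: φ = -78.1°.

|H| = 0.2066 (-13.7 dB), φ = -78.1°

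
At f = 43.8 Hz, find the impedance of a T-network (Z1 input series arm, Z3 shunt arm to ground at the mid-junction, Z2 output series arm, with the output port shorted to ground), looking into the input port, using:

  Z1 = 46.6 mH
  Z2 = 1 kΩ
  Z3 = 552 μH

Step 1 — Angular frequency: ω = 2π·f = 2π·43.8 = 275.2 rad/s.
Step 2 — Component impedances:
  Z1: Z = jωL = j·275.2·0.0466 = 0 + j12.82 Ω
  Z2: Z = R = 1000 Ω
  Z3: Z = jωL = j·275.2·0.000552 = 0 + j0.1519 Ω
Step 3 — With the output port shorted to ground, the output series arm Z2 runs from the junction to ground; the shunt arm Z3 also runs from the junction to ground. They appear in parallel: Z3 || Z2 = 2.308e-05 + j0.1519 Ω.
Step 4 — Series with input arm Z1: Z_in = Z1 + (Z3 || Z2) = 2.308e-05 + j12.98 Ω = 12.98∠90.0° Ω.

Z = 2.308e-05 + j12.98 Ω = 12.98∠90.0° Ω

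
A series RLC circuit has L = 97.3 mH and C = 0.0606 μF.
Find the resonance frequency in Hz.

Step 1 — Resonance condition Im(Z)=0 gives ω₀ = 1/√(LC).
Step 2 — ω₀ = 1/√(0.0973·6.06e-08) = 1.302e+04 rad/s.
Step 3 — f₀ = ω₀/(2π) = 2073 Hz.

f₀ = 2073 Hz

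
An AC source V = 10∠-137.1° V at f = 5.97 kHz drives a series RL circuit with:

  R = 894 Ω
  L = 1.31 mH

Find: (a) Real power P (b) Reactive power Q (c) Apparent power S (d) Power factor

Step 1 — Angular frequency: ω = 2π·f = 2π·5970 = 3.751e+04 rad/s.
Step 2 — Component impedances:
  R: Z = R = 894 Ω
  L: Z = jωL = j·3.751e+04·0.00131 = 0 + j49.14 Ω
Step 3 — Series combination: Z_total = R + L = 894 + j49.14 Ω = 895.3∠3.1° Ω.
Step 4 — Source phasor: V = 10∠-137.1° V = -7.325 - j6.807 V.
Step 5 — Current: I = V / Z = -0.008587 - j0.007142 A = 0.01117∠-140.2° A.
Step 6 — Complex power: S = V·I* = 0.1115 + j0.00613 VA.
Step 7 — Real power: P = Re(S) = 0.1115 W.
Step 8 — Reactive power: Q = Im(S) = 0.00613 VAR.
Step 9 — Apparent power: |S| = 0.1117 VA.
Step 10 — Power factor: PF = P/|S| = 0.9985 (lagging).

(a) P = 0.1115 W  (b) Q = 0.00613 VAR  (c) S = 0.1117 VA  (d) PF = 0.9985 (lagging)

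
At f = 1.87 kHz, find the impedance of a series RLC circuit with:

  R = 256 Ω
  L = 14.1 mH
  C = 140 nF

Step 1 — Angular frequency: ω = 2π·f = 2π·1870 = 1.175e+04 rad/s.
Step 2 — Component impedances:
  R: Z = R = 256 Ω
  L: Z = jωL = j·1.175e+04·0.0141 = 0 + j165.7 Ω
  C: Z = 1/(jωC) = -j/(ω·C) = 0 - j607.9 Ω
Step 3 — Series combination: Z_total = R + L + C = 256 - j442.3 Ω = 511∠-59.9° Ω.

Z = 256 - j442.3 Ω = 511∠-59.9° Ω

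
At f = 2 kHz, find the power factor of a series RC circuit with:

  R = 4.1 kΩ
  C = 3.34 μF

Step 1 — Angular frequency: ω = 2π·f = 2π·2000 = 1.257e+04 rad/s.
Step 2 — Component impedances:
  R: Z = R = 4100 Ω
  C: Z = 1/(jωC) = -j/(ω·C) = 0 - j23.83 Ω
Step 3 — Series combination: Z_total = R + C = 4100 - j23.83 Ω = 4100∠-0.3° Ω.
Step 4 — Power factor: PF = cos(φ) = Re(Z)/|Z| = 4100/4100 = 1.
Step 5 — Type: Im(Z) = -23.83 ⇒ leading (phase φ = -0.3°).

PF = 1 (leading, φ = -0.3°)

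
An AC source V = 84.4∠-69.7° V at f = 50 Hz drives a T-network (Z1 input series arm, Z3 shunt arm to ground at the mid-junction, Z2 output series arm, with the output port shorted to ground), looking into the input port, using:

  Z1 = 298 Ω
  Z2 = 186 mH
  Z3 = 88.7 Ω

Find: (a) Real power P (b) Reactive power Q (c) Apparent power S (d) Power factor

Step 1 — Angular frequency: ω = 2π·f = 2π·50 = 314.2 rad/s.
Step 2 — Component impedances:
  Z1: Z = R = 298 Ω
  Z2: Z = jωL = j·314.2·0.186 = 0 + j58.43 Ω
  Z3: Z = R = 88.7 Ω
Step 3 — With the output port shorted to ground, the output series arm Z2 runs from the junction to ground; the shunt arm Z3 also runs from the junction to ground. They appear in parallel: Z3 || Z2 = 26.84 + j40.75 Ω.
Step 4 — Series with input arm Z1: Z_in = Z1 + (Z3 || Z2) = 324.8 + j40.75 Ω = 327.4∠7.1° Ω.
Step 5 — Source phasor: V = 84.4∠-69.7° V = 29.28 - j79.16 V.
Step 6 — Current: I = V / Z = 0.05865 - j0.251 A = 0.2578∠-76.8° A.
Step 7 — Complex power: S = V·I* = 21.59 + j2.708 VA.
Step 8 — Real power: P = Re(S) = 21.59 W.
Step 9 — Reactive power: Q = Im(S) = 2.708 VAR.
Step 10 — Apparent power: |S| = 21.76 VA.
Step 11 — Power factor: PF = P/|S| = 0.9922 (lagging).

(a) P = 21.59 W  (b) Q = 2.708 VAR  (c) S = 21.76 VA  (d) PF = 0.9922 (lagging)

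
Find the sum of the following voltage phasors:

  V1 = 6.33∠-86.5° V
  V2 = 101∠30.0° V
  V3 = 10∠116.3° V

Step 1 — Convert each phasor to rectangular form:
  V1 = 6.33·(cos(-86.5°) + j·sin(-86.5°)) = 0.3864 - j6.318 V
  V2 = 101·(cos(30.0°) + j·sin(30.0°)) = 87.47 + j50.5 V
  V3 = 10·(cos(116.3°) + j·sin(116.3°)) = -4.431 + j8.965 V
Step 2 — Sum components: V_total = 83.42 + j53.15 V.
Step 3 — Convert to polar: |V_total| = 98.92 V, ∠V_total = 32.5°.

V_total = 98.92∠32.5° V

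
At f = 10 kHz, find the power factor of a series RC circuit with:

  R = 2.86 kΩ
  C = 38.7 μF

Step 1 — Angular frequency: ω = 2π·f = 2π·1e+04 = 6.283e+04 rad/s.
Step 2 — Component impedances:
  R: Z = R = 2860 Ω
  C: Z = 1/(jωC) = -j/(ω·C) = 0 - j0.4113 Ω
Step 3 — Series combination: Z_total = R + C = 2860 - j0.4113 Ω = 2860∠-0.0° Ω.
Step 4 — Power factor: PF = cos(φ) = Re(Z)/|Z| = 2860/2860 = 1.
Step 5 — Type: Im(Z) = -0.4113 ⇒ leading (phase φ = -0.0°).

PF = 1 (leading, φ = -0.0°)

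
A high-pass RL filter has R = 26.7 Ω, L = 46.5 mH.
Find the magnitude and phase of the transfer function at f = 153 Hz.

Step 1 — Angular frequency: ω = 2π·153 = 961.3 rad/s.
Step 2 — Transfer function: H(jω) = jωL/(R + jωL).
Step 3 — Numerator jωL = j·44.7; denominator R + jωL = 26.7 + j44.7.
Step 4 — H = 0.7371 + j0.4402.
Step 5 — Magnitude: |H| = 0.8585 (-1.3 dB); phase: φ = 30.8°.

|H| = 0.8585 (-1.3 dB), φ = 30.8°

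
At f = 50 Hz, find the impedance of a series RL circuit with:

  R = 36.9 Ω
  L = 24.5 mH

Step 1 — Angular frequency: ω = 2π·f = 2π·50 = 314.2 rad/s.
Step 2 — Component impedances:
  R: Z = R = 36.9 Ω
  L: Z = jωL = j·314.2·0.0245 = 0 + j7.697 Ω
Step 3 — Series combination: Z_total = R + L = 36.9 + j7.697 Ω = 37.69∠11.8° Ω.

Z = 36.9 + j7.697 Ω = 37.69∠11.8° Ω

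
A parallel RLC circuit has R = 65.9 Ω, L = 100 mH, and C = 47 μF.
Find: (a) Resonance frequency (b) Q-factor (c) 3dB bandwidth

Step 1 — Resonance: ω₀ = 1/√(LC) = 1/√(0.1·4.7e-05) = 461.3 rad/s.
Step 2 — f₀ = ω₀/(2π) = 73.41 Hz.
Step 3 — Parallel Q: Q = R/(ω₀L) = 65.9/(461.3·0.1) = 1.429.
Step 4 — Bandwidth: Δω = ω₀/Q = 322.9 rad/s; BW = Δω/(2π) = 51.39 Hz.

(a) f₀ = 73.41 Hz  (b) Q = 1.429  (c) BW = 51.39 Hz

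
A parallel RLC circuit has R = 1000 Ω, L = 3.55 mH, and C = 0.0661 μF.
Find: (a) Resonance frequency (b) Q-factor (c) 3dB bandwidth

Step 1 — Resonance: ω₀ = 1/√(LC) = 1/√(0.00355·6.61e-08) = 6.528e+04 rad/s.
Step 2 — f₀ = ω₀/(2π) = 1.039e+04 Hz.
Step 3 — Parallel Q: Q = R/(ω₀L) = 1000/(6.528e+04·0.00355) = 4.315.
Step 4 — Bandwidth: Δω = ω₀/Q = 1.513e+04 rad/s; BW = Δω/(2π) = 2408 Hz.

(a) f₀ = 1.039e+04 Hz  (b) Q = 4.315  (c) BW = 2408 Hz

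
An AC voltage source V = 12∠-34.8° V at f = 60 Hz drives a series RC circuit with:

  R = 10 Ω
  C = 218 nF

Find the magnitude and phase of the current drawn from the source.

Step 1 — Angular frequency: ω = 2π·f = 2π·60 = 377 rad/s.
Step 2 — Component impedances:
  R: Z = R = 10 Ω
  C: Z = 1/(jωC) = -j/(ω·C) = 0 - j1.217e+04 Ω
Step 3 — Series combination: Z_total = R + C = 10 - j1.217e+04 Ω = 1.217e+04∠-90.0° Ω.
Step 4 — Source phasor: V = 12∠-34.8° V = 9.854 - j6.849 V.
Step 5 — Ohm's law: I = V / Z_total = (9.854 - j6.849) / (10 - j1.217e+04) = 0.0005635 + j0.0008094 A.
Step 6 — Convert to polar: |I| = 0.0009862 A, ∠I = 55.2°.

I = 0.0009862∠55.2° A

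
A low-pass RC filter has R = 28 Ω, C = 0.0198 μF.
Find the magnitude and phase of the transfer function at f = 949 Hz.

Step 1 — Angular frequency: ω = 2π·949 = 5963 rad/s.
Step 2 — Transfer function: H(jω) = 1/(1 + jωRC).
Step 3 — Denominator: 1 + jωRC = 1 + j·5963·28·1.98e-08 = 1 + j0.003306.
Step 4 — H = 1 - j0.003306.
Step 5 — Magnitude: |H| = 1 (-0.0 dB); phase: φ = -0.2°.

|H| = 1 (-0.0 dB), φ = -0.2°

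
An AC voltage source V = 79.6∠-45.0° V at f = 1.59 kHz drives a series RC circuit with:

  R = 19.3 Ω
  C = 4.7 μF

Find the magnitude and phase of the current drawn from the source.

Step 1 — Angular frequency: ω = 2π·f = 2π·1590 = 9990 rad/s.
Step 2 — Component impedances:
  R: Z = R = 19.3 Ω
  C: Z = 1/(jωC) = -j/(ω·C) = 0 - j21.3 Ω
Step 3 — Series combination: Z_total = R + C = 19.3 - j21.3 Ω = 28.74∠-47.8° Ω.
Step 4 — Source phasor: V = 79.6∠-45.0° V = 56.29 - j56.29 V.
Step 5 — Ohm's law: I = V / Z_total = (56.29 - j56.29) / (19.3 - j21.3) = 2.766 + j0.1361 A.
Step 6 — Convert to polar: |I| = 2.77 A, ∠I = 2.8°.

I = 2.77∠2.8° A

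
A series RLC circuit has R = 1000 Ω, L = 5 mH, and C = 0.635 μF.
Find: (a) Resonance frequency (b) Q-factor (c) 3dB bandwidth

Step 1 — Resonance: ω₀ = 1/√(LC) = 1/√(0.005·6.35e-07) = 1.775e+04 rad/s.
Step 2 — f₀ = ω₀/(2π) = 2825 Hz.
Step 3 — Series Q: Q = ω₀L/R = 1.775e+04·0.005/1000 = 0.08874.
Step 4 — Bandwidth: Δω = ω₀/Q = 2e+05 rad/s; BW = Δω/(2π) = 3.183e+04 Hz.

(a) f₀ = 2825 Hz  (b) Q = 0.08874  (c) BW = 3.183e+04 Hz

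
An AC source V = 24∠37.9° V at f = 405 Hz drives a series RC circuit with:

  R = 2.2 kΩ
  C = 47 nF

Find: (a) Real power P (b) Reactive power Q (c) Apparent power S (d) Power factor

Step 1 — Angular frequency: ω = 2π·f = 2π·405 = 2545 rad/s.
Step 2 — Component impedances:
  R: Z = R = 2200 Ω
  C: Z = 1/(jωC) = -j/(ω·C) = 0 - j8361 Ω
Step 3 — Series combination: Z_total = R + C = 2200 - j8361 Ω = 8646∠-75.3° Ω.
Step 4 — Source phasor: V = 24∠37.9° V = 18.94 + j14.74 V.
Step 5 — Current: I = V / Z = -0.001092 + j0.002552 A = 0.002776∠113.2° A.
Step 6 — Complex power: S = V·I* = 0.01695 - j0.06443 VA.
Step 7 — Real power: P = Re(S) = 0.01695 W.
Step 8 — Reactive power: Q = Im(S) = -0.06443 VAR.
Step 9 — Apparent power: |S| = 0.06662 VA.
Step 10 — Power factor: PF = P/|S| = 0.2545 (leading).

(a) P = 0.01695 W  (b) Q = -0.06443 VAR  (c) S = 0.06662 VA  (d) PF = 0.2545 (leading)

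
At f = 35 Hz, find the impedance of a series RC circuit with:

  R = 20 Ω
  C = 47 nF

Step 1 — Angular frequency: ω = 2π·f = 2π·35 = 219.9 rad/s.
Step 2 — Component impedances:
  R: Z = R = 20 Ω
  C: Z = 1/(jωC) = -j/(ω·C) = 0 - j9.675e+04 Ω
Step 3 — Series combination: Z_total = R + C = 20 - j9.675e+04 Ω = 9.675e+04∠-90.0° Ω.

Z = 20 - j9.675e+04 Ω = 9.675e+04∠-90.0° Ω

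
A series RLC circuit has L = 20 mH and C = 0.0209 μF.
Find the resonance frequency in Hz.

Step 1 — Resonance condition Im(Z)=0 gives ω₀ = 1/√(LC).
Step 2 — ω₀ = 1/√(0.02·2.09e-08) = 4.891e+04 rad/s.
Step 3 — f₀ = ω₀/(2π) = 7785 Hz.

f₀ = 7785 Hz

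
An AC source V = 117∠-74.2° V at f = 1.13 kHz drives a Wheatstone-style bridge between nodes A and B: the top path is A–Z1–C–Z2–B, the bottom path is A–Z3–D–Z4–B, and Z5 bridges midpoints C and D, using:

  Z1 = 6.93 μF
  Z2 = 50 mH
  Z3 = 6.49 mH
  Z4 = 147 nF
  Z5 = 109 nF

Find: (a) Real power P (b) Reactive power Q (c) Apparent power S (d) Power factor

Step 1 — Angular frequency: ω = 2π·f = 2π·1130 = 7100 rad/s.
Step 2 — Component impedances:
  Z1: Z = 1/(jωC) = -j/(ω·C) = 0 - j20.32 Ω
  Z2: Z = jωL = j·7100·0.05 = 0 + j355 Ω
  Z3: Z = jωL = j·7100·0.00649 = 0 + j46.08 Ω
  Z4: Z = 1/(jωC) = -j/(ω·C) = 0 - j958.1 Ω
  Z5: Z = 1/(jωC) = -j/(ω·C) = 0 - j1292 Ω
Step 3 — Bridge requires nodal analysis (the Z5 bridge couples midpoints C and D, so the two paths cannot be reduced to a simple series/parallel combination). Setting node B to ground and injecting 1 A at node A, the 3-node admittance system at A, C, D solves to V_A = Z_AB = 0 + j528.7 Ω = 528.7∠90.0° Ω.
Step 4 — Source phasor: V = 117∠-74.2° V = 31.86 - j112.6 V.
Step 5 — Current: I = V / Z = -0.2129 - j0.06026 A = 0.2213∠-164.2° A.
Step 6 — Complex power: S = V·I* = 0 + j25.89 VA.
Step 7 — Real power: P = Re(S) = 0 W.
Step 8 — Reactive power: Q = Im(S) = 25.89 VAR.
Step 9 — Apparent power: |S| = 25.89 VA.
Step 10 — Power factor: PF = P/|S| = 0 (lagging).

(a) P = 0 W  (b) Q = 25.89 VAR  (c) S = 25.89 VA  (d) PF = 0 (lagging)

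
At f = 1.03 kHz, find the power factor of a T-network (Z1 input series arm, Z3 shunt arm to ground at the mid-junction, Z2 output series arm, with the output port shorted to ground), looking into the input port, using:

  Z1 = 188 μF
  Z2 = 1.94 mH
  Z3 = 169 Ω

Step 1 — Angular frequency: ω = 2π·f = 2π·1030 = 6472 rad/s.
Step 2 — Component impedances:
  Z1: Z = 1/(jωC) = -j/(ω·C) = 0 - j0.8219 Ω
  Z2: Z = jωL = j·6472·0.00194 = 0 + j12.56 Ω
  Z3: Z = R = 169 Ω
Step 3 — With the output port shorted to ground, the output series arm Z2 runs from the junction to ground; the shunt arm Z3 also runs from the junction to ground. They appear in parallel: Z3 || Z2 = 0.9276 + j12.49 Ω.
Step 4 — Series with input arm Z1: Z_in = Z1 + (Z3 || Z2) = 0.9276 + j11.66 Ω = 11.7∠85.5° Ω.
Step 5 — Power factor: PF = cos(φ) = Re(Z)/|Z| = 0.9276/11.7011 = 0.07927.
Step 6 — Type: Im(Z) = 11.66 ⇒ lagging (phase φ = 85.5°).

PF = 0.07927 (lagging, φ = 85.5°)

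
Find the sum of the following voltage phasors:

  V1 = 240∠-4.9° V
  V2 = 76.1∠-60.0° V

Step 1 — Convert each phasor to rectangular form:
  V1 = 240·(cos(-4.9°) + j·sin(-4.9°)) = 239.1 - j20.5 V
  V2 = 76.1·(cos(-60.0°) + j·sin(-60.0°)) = 38.05 - j65.9 V
Step 2 — Sum components: V_total = 277.2 - j86.4 V.
Step 3 — Convert to polar: |V_total| = 290.3 V, ∠V_total = -17.3°.

V_total = 290.3∠-17.3° V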